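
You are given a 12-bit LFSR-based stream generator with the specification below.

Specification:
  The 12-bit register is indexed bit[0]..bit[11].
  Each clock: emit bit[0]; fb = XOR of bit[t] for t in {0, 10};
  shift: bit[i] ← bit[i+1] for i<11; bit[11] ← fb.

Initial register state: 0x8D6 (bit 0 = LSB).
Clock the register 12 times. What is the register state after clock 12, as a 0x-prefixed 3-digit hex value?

reg_0 = 0x8D6
clock 1: out=0, reg = 0x46B
clock 2: out=1, reg = 0x235
clock 3: out=1, reg = 0x91A
clock 4: out=0, reg = 0x48D
clock 5: out=1, reg = 0x246
clock 6: out=0, reg = 0x123
clock 7: out=1, reg = 0x891
clock 8: out=1, reg = 0xC48
clock 9: out=0, reg = 0xE24
clock 10: out=0, reg = 0xF12
clock 11: out=0, reg = 0xF89
clock 12: out=1, reg = 0x7C4

0x7C4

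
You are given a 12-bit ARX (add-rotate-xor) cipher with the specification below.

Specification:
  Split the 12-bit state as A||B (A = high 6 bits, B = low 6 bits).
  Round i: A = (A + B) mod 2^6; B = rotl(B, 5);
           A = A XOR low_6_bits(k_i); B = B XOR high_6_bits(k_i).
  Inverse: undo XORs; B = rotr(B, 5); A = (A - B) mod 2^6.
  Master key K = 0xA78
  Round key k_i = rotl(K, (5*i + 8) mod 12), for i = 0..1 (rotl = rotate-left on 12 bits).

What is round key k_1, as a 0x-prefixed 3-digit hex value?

K = 0xA78
k_0 = rotl(K, (5*0+8) mod 12) = rotl(K, 8) = 0x8A7
k_1 = rotl(K, (5*1+8) mod 12) = rotl(K, 1) = 0x4F1

0x4F1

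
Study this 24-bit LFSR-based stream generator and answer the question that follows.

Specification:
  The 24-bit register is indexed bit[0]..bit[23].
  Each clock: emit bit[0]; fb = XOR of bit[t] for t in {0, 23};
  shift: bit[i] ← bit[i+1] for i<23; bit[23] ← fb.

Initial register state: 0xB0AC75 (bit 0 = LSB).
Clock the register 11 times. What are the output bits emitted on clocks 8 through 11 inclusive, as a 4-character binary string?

0001

reg_0 = 0xB0AC75
clock 1: out=1, reg = 0x58563A
clock 2: out=0, reg = 0x2C2B1D
clock 3: out=1, reg = 0x96158E
clock 4: out=0, reg = 0xCB0AC7
clock 5: out=1, reg = 0x658563
clock 6: out=1, reg = 0xB2C2B1
clock 7: out=1, reg = 0x596158
clock 8: out=0, reg = 0x2CB0AC
clock 9: out=0, reg = 0x165856
clock 10: out=0, reg = 0x0B2C2B
clock 11: out=1, reg = 0x859615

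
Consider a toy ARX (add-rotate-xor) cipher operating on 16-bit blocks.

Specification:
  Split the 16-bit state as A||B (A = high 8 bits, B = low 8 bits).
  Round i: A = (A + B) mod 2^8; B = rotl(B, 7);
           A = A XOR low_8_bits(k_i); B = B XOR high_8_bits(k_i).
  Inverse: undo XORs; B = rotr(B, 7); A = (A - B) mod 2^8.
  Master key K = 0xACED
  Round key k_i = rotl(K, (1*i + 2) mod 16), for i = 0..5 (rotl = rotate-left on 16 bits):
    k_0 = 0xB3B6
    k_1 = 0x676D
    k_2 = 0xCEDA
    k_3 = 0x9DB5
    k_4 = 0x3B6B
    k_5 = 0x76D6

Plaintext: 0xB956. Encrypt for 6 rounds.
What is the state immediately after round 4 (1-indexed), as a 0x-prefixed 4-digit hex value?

s_0 = plaintext = 0xB956
s_1 = Round(s_0, k_0) = 0xB998
s_2 = Round(s_1, k_1) = 0x3C2B
s_3 = Round(s_2, k_2) = 0xBD5B
s_4 = Round(s_3, k_3) = 0xAD30
s_5 = Round(s_4, k_4) = 0xB623
s_6 = Round(s_5, k_5) = 0x0FE7

0xAD30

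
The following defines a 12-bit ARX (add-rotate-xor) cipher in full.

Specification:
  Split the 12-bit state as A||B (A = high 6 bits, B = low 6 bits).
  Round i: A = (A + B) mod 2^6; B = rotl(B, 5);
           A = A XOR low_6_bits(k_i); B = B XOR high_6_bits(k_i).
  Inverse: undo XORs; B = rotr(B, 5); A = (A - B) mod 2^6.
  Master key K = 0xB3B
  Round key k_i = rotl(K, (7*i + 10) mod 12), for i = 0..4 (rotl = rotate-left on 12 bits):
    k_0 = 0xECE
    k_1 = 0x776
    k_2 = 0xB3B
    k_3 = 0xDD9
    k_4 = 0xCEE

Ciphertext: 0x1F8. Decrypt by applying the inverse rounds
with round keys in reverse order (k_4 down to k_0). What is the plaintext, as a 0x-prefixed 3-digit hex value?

0xABF

s_0 = ciphertext = 0x1F8
s_1 = InvRound(s_0, k_4) = 0x4D6
s_2 = InvRound(s_1, k_3) = 0x1C3
s_3 = InvRound(s_2, k_2) = 0x75F
s_4 = InvRound(s_3, k_1) = 0x9C4
s_5 = InvRound(s_4, k_0) = 0xABF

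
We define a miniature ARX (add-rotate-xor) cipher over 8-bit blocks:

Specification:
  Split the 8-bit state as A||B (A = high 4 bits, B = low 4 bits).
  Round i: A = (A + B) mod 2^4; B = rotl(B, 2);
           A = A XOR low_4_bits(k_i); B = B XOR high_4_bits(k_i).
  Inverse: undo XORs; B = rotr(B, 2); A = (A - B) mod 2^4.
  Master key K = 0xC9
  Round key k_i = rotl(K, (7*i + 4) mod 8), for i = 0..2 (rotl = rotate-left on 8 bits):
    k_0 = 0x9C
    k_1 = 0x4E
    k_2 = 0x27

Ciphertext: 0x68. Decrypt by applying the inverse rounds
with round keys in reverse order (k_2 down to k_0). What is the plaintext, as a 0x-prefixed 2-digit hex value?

0xA8

s_0 = ciphertext = 0x68
s_1 = InvRound(s_0, k_2) = 0x7A
s_2 = InvRound(s_1, k_1) = 0xEB
s_3 = InvRound(s_2, k_0) = 0xA8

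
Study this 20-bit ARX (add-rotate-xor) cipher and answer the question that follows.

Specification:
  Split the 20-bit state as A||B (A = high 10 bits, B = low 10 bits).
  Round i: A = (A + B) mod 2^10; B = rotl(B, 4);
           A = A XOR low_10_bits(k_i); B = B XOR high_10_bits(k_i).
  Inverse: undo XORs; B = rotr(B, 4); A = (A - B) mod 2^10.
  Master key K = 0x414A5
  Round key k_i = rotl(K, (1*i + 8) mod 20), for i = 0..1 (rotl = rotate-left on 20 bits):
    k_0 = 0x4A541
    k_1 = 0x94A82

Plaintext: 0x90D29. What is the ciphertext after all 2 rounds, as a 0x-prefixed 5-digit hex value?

0xDA18C

s_0 = plaintext = 0x90D29
s_1 = Round(s_0, k_0) = 0x8B7BD
s_2 = Round(s_1, k_1) = 0xDA18C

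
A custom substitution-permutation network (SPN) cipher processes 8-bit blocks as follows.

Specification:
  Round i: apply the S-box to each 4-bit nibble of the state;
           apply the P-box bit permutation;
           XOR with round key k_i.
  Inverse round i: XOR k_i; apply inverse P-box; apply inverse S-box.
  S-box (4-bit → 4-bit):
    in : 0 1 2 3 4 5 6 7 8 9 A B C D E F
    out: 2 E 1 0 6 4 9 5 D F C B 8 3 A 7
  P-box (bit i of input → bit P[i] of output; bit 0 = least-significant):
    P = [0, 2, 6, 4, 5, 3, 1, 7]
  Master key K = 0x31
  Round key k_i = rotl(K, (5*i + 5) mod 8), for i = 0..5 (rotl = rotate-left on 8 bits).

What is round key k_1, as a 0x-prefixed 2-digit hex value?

0xC4

K = 0x31
k_0 = rotl(K, (5*0+5) mod 8) = rotl(K, 5) = 0x26
k_1 = rotl(K, (5*1+5) mod 8) = rotl(K, 2) = 0xC4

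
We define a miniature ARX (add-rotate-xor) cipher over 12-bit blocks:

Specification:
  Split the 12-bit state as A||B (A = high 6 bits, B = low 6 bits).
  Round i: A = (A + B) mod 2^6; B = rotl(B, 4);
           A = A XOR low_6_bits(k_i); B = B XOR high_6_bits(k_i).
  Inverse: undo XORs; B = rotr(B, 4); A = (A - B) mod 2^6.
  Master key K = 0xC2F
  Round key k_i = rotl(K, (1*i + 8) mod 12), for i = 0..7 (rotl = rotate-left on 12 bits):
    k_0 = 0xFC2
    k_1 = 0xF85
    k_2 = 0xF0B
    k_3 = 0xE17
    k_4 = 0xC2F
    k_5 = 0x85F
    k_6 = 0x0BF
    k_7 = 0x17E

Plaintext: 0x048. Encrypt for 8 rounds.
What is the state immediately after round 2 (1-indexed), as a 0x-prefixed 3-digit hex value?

0x361

s_0 = plaintext = 0x048
s_1 = Round(s_0, k_0) = 0x2FD
s_2 = Round(s_1, k_1) = 0x361
s_3 = Round(s_2, k_2) = 0x964
s_4 = Round(s_3, k_3) = 0x7B1
s_5 = Round(s_4, k_4) = 0x82C
s_6 = Round(s_5, k_5) = 0x4EA
s_7 = Round(s_6, k_6) = 0x0A8
s_8 = Round(s_7, k_7) = 0x50F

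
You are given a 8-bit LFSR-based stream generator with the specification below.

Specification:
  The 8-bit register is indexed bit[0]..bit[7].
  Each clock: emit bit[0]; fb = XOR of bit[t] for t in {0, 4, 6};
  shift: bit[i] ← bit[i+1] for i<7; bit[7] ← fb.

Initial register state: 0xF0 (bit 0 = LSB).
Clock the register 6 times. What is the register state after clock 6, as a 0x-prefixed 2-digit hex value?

reg_0 = 0xF0
clock 1: out=0, reg = 0x78
clock 2: out=0, reg = 0x3C
clock 3: out=0, reg = 0x9E
clock 4: out=0, reg = 0xCF
clock 5: out=1, reg = 0x67
clock 6: out=1, reg = 0x33

0x33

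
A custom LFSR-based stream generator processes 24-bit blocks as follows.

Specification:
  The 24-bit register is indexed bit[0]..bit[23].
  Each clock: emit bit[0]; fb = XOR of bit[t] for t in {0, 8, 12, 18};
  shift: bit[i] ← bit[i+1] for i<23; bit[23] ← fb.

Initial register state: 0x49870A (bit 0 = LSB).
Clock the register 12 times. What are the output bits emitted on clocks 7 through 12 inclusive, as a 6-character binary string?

reg_0 = 0x49870A
clock 1: out=0, reg = 0xA4C385
clock 2: out=1, reg = 0xD261C2
clock 3: out=0, reg = 0xE930E1
clock 4: out=1, reg = 0x749870
clock 5: out=0, reg = 0x3A4C38
clock 6: out=0, reg = 0x1D261C
clock 7: out=0, reg = 0x8E930E
clock 8: out=0, reg = 0xC74987
clock 9: out=1, reg = 0xE3A4C3
clock 10: out=1, reg = 0xF1D261
clock 11: out=1, reg = 0x78E930
clock 12: out=0, reg = 0xBC7498

001110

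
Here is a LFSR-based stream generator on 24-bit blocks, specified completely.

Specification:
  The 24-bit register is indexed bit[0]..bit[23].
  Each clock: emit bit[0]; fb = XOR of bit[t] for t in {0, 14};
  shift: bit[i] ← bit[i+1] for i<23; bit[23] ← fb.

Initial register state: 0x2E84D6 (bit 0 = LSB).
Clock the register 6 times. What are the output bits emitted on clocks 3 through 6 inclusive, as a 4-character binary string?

reg_0 = 0x2E84D6
clock 1: out=0, reg = 0x17426B
clock 2: out=1, reg = 0x0BA135
clock 3: out=1, reg = 0x85D09A
clock 4: out=0, reg = 0xC2E84D
clock 5: out=1, reg = 0x617426
clock 6: out=0, reg = 0xB0BA13

1010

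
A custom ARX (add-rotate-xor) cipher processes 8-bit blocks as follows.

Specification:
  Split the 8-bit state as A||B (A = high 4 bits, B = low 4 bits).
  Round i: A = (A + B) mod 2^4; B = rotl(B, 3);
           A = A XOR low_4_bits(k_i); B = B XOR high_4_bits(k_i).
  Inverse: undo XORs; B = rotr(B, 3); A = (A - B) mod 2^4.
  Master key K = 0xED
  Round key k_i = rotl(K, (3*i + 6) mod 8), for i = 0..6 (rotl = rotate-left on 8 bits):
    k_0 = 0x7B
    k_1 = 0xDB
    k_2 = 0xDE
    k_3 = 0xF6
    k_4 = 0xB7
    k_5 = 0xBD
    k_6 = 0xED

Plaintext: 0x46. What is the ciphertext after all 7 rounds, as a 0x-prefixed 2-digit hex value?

s_0 = plaintext = 0x46
s_1 = Round(s_0, k_0) = 0x14
s_2 = Round(s_1, k_1) = 0xEF
s_3 = Round(s_2, k_2) = 0x32
s_4 = Round(s_3, k_3) = 0x3E
s_5 = Round(s_4, k_4) = 0x6C
s_6 = Round(s_5, k_5) = 0xFD
s_7 = Round(s_6, k_6) = 0x10

0x10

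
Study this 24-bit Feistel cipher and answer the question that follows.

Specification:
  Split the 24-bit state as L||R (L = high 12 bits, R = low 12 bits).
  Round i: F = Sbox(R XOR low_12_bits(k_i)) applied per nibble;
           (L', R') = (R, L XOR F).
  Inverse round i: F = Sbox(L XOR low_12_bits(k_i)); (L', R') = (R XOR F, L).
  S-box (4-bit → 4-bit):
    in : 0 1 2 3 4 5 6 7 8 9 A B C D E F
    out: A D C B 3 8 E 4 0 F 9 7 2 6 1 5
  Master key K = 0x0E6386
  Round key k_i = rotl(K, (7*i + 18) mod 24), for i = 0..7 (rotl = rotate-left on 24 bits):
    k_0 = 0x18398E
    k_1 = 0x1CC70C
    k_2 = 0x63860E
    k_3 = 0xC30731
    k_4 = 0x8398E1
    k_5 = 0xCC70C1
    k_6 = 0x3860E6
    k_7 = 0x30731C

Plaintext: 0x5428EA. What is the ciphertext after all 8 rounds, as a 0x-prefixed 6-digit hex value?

s_0 = plaintext = 0x5428EA
s_1 = Round(s_0, k_0) = 0x8EA8A1
s_2 = Round(s_1, k_1) = 0x8A1D7C
s_3 = Round(s_2, k_2) = 0xD7CFED
s_4 = Round(s_3, k_3) = 0xFEDD1E
s_5 = Round(s_4, k_4) = 0xD1E7B8
s_6 = Round(s_5, k_5) = 0x7B8951
s_7 = Round(s_6, k_6) = 0x9518CC
s_8 = Round(s_7, k_7) = 0x8CCE3B

0x8CCE3B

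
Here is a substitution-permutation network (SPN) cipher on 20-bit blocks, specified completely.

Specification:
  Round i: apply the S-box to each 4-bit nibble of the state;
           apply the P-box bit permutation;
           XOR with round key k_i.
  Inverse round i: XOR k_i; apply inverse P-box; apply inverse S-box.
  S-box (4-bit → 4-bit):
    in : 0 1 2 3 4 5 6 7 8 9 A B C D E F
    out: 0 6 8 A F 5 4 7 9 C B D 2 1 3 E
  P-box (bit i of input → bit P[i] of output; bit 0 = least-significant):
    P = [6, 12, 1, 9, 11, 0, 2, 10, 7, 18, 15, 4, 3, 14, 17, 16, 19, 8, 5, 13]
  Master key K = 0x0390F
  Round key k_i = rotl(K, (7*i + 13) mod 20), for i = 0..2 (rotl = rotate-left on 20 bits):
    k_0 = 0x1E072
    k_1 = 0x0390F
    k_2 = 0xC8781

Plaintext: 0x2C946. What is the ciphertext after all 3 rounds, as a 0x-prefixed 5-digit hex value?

s_0 = plaintext = 0x2C946
s_1 = Round(s_0, k_0) = 0x10C65
s_2 = Round(s_1, k_1) = 0x43869
s_3 = Round(s_2, k_2) = 0x5E437

0x5E437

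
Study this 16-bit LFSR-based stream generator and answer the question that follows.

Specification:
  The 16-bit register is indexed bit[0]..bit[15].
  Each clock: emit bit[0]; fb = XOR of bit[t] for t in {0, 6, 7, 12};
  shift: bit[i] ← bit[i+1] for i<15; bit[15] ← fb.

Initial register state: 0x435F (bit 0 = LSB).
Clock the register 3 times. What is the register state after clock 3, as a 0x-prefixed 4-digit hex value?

0x086B

reg_0 = 0x435F
clock 1: out=1, reg = 0x21AF
clock 2: out=1, reg = 0x10D7
clock 3: out=1, reg = 0x086B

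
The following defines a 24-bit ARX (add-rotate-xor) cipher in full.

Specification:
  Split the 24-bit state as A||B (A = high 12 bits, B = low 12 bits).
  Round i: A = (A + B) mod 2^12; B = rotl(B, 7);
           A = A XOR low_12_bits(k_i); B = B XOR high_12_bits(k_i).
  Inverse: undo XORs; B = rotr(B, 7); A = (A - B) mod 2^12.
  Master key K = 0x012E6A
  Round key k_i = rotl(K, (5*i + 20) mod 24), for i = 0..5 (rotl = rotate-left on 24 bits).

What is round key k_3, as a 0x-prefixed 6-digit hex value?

0x735009

K = 0x012E6A
k_0 = rotl(K, (5*0+20) mod 24) = rotl(K, 20) = 0xA012E6
k_1 = rotl(K, (5*1+20) mod 24) = rotl(K, 1) = 0x025CD4
k_2 = rotl(K, (5*2+20) mod 24) = rotl(K, 6) = 0x4B9A80
k_3 = rotl(K, (5*3+20) mod 24) = rotl(K, 11) = 0x735009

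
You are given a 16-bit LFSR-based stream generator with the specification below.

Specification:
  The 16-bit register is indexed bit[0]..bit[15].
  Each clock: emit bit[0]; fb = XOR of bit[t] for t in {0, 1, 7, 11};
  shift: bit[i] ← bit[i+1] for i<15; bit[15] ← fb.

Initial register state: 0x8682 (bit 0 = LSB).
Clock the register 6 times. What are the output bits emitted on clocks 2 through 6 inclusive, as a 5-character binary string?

10000

reg_0 = 0x8682
clock 1: out=0, reg = 0x4341
clock 2: out=1, reg = 0xA1A0
clock 3: out=0, reg = 0xD0D0
clock 4: out=0, reg = 0xE868
clock 5: out=0, reg = 0xF434
clock 6: out=0, reg = 0x7A1A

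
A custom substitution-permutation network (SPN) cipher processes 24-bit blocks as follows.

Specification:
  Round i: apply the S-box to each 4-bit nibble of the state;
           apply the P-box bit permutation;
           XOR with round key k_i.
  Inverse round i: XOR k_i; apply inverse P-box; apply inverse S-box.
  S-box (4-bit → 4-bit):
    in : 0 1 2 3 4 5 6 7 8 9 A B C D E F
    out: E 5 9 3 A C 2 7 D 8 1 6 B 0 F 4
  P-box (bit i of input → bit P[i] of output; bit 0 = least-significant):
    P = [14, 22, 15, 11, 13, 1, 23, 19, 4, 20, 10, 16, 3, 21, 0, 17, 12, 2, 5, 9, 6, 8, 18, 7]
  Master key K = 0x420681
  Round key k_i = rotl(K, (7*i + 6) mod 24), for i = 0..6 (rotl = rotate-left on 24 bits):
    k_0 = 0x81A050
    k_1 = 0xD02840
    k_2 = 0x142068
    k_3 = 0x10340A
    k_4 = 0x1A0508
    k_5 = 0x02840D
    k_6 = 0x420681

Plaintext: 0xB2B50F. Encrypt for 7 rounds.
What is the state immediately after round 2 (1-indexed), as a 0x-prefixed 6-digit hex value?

0x287E9C

s_0 = plaintext = 0xB2B50F
s_1 = Round(s_0, k_0) = 0x2C3753
s_2 = Round(s_1, k_1) = 0x287E9C
s_3 = Round(s_2, k_2) = 0x6D7E91
s_4 = Round(s_3, k_3) = 0x29F113
s_5 = Round(s_4, k_4) = 0xDA63D9
s_6 = Round(s_5, k_5) = 0x329C1D
s_7 = Round(s_6, k_6) = 0xD135D1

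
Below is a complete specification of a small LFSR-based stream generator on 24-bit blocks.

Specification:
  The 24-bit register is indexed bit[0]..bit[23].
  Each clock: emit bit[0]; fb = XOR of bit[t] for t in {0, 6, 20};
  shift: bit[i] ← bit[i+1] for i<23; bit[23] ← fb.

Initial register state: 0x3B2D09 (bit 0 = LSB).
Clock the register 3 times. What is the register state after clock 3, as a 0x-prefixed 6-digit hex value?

reg_0 = 0x3B2D09
clock 1: out=1, reg = 0x1D9684
clock 2: out=0, reg = 0x8ECB42
clock 3: out=0, reg = 0xC765A1

0xC765A1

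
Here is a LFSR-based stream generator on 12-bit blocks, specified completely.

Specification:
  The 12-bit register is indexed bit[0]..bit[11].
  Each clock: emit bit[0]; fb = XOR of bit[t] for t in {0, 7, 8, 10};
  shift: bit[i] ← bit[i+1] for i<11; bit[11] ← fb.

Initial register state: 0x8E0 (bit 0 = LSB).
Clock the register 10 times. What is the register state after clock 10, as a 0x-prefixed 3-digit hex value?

0xEDE

reg_0 = 0x8E0
clock 1: out=0, reg = 0xC70
clock 2: out=0, reg = 0xE38
clock 3: out=0, reg = 0xF1C
clock 4: out=0, reg = 0x78E
clock 5: out=0, reg = 0xBC7
clock 6: out=1, reg = 0xDE3
clock 7: out=1, reg = 0x6F1
clock 8: out=1, reg = 0xB78
clock 9: out=0, reg = 0xDBC
clock 10: out=0, reg = 0xEDE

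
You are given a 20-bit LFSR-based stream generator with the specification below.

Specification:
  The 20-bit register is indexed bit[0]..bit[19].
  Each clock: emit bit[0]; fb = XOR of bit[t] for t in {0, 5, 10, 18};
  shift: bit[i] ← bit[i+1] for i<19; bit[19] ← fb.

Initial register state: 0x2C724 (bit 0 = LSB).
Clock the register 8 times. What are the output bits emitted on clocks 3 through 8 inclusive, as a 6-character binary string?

100100

reg_0 = 0x2C724
clock 1: out=0, reg = 0x16392
clock 2: out=0, reg = 0x0B1C9
clock 3: out=1, reg = 0x858E4
clock 4: out=0, reg = 0xC2C72
clock 5: out=0, reg = 0xE1639
clock 6: out=1, reg = 0x70B1C
clock 7: out=0, reg = 0xB858E
clock 8: out=0, reg = 0xDC2C7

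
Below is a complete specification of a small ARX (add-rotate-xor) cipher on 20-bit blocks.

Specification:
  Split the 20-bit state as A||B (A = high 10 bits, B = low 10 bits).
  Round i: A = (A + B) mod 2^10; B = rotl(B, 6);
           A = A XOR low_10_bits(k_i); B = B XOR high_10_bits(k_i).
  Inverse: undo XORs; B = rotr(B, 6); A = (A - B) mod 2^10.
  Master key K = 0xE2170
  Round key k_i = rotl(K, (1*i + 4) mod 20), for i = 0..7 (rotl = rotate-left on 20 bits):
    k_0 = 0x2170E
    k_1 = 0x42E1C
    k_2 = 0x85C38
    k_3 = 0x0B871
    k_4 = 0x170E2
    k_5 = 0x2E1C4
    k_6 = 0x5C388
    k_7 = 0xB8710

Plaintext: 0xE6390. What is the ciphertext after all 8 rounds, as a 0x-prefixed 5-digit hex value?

s_0 = plaintext = 0xE6390
s_1 = Round(s_0, k_0) = 0x098BC
s_2 = Round(s_1, k_1) = 0xBFA00
s_3 = Round(s_2, k_2) = 0x31A37
s_4 = Round(s_3, k_3) = 0xA31CD
s_5 = Round(s_4, k_4) = 0x2EF00
s_6 = Round(s_5, k_5) = 0x9FC88
s_7 = Round(s_6, k_6) = 0x23F78
s_8 = Round(s_7, k_7) = 0xC5CD6

0xC5CD6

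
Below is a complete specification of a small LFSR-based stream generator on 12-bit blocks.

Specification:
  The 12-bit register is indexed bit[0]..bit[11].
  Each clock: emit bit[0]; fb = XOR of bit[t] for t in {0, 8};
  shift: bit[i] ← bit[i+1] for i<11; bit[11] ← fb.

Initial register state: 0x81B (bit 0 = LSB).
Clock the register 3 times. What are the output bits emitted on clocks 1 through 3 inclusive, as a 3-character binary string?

110

reg_0 = 0x81B
clock 1: out=1, reg = 0xC0D
clock 2: out=1, reg = 0xE06
clock 3: out=0, reg = 0x703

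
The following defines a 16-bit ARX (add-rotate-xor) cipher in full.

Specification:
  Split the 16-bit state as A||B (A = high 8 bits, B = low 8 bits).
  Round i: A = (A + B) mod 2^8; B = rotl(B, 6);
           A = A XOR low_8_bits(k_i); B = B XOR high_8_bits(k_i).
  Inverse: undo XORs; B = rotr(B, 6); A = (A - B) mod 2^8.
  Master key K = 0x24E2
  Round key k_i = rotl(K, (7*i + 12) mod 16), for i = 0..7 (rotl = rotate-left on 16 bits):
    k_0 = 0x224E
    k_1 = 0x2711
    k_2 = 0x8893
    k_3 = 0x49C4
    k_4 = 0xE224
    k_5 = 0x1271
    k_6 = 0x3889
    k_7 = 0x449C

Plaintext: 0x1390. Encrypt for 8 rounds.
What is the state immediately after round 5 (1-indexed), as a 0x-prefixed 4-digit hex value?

0xDDA2

s_0 = plaintext = 0x1390
s_1 = Round(s_0, k_0) = 0xED06
s_2 = Round(s_1, k_1) = 0xE2A6
s_3 = Round(s_2, k_2) = 0x1B21
s_4 = Round(s_3, k_3) = 0xF801
s_5 = Round(s_4, k_4) = 0xDDA2
s_6 = Round(s_5, k_5) = 0x0EBA
s_7 = Round(s_6, k_6) = 0x4196
s_8 = Round(s_7, k_7) = 0x4BE1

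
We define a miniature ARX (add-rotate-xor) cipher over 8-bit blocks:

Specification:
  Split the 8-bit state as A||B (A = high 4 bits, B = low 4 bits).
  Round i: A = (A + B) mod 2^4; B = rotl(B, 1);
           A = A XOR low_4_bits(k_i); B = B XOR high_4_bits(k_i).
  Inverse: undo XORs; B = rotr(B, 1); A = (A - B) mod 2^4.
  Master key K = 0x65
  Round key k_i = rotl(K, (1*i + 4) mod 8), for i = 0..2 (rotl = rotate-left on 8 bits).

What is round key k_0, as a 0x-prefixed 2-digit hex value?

K = 0x65
k_0 = rotl(K, (1*0+4) mod 8) = rotl(K, 4) = 0x56

0x56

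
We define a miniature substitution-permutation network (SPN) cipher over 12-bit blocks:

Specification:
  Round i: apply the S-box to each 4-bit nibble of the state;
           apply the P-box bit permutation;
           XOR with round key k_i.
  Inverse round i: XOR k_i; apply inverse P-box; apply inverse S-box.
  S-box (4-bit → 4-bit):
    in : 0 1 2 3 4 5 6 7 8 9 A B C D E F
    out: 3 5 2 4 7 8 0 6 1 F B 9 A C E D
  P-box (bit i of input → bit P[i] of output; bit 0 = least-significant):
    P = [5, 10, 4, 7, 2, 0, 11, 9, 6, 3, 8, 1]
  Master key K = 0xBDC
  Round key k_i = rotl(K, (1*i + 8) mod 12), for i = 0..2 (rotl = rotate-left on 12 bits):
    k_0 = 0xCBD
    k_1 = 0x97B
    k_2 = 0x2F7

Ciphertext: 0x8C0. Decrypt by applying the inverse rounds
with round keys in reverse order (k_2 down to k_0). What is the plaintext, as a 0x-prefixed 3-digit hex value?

0x5AC

s_0 = ciphertext = 0x8C0
s_1 = InvRound(s_0, k_2) = 0x591
s_2 = InvRound(s_1, k_1) = 0xA3A
s_3 = InvRound(s_2, k_0) = 0x5AC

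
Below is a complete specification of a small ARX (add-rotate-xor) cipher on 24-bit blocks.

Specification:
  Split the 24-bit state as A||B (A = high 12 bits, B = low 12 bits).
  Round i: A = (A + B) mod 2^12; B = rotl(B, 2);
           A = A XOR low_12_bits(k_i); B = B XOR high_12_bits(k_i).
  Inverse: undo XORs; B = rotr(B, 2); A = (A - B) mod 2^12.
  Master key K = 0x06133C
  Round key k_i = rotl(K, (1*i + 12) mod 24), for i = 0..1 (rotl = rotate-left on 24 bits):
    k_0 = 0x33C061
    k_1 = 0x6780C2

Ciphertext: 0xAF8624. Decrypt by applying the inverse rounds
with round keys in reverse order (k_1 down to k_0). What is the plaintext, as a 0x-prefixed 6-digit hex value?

0xD78CCA

s_0 = ciphertext = 0xAF8624
s_1 = InvRound(s_0, k_1) = 0xA23017
s_2 = InvRound(s_1, k_0) = 0xD78CCA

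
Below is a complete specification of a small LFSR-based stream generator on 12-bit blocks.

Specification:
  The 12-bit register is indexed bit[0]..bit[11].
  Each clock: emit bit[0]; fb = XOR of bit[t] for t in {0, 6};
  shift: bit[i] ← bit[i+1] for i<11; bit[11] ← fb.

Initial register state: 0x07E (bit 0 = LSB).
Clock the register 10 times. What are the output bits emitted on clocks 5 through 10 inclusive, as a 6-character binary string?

111000

reg_0 = 0x07E
clock 1: out=0, reg = 0x83F
clock 2: out=1, reg = 0xC1F
clock 3: out=1, reg = 0xE0F
clock 4: out=1, reg = 0xF07
clock 5: out=1, reg = 0xF83
clock 6: out=1, reg = 0xFC1
clock 7: out=1, reg = 0x7E0
clock 8: out=0, reg = 0xBF0
clock 9: out=0, reg = 0xDF8
clock 10: out=0, reg = 0xEFC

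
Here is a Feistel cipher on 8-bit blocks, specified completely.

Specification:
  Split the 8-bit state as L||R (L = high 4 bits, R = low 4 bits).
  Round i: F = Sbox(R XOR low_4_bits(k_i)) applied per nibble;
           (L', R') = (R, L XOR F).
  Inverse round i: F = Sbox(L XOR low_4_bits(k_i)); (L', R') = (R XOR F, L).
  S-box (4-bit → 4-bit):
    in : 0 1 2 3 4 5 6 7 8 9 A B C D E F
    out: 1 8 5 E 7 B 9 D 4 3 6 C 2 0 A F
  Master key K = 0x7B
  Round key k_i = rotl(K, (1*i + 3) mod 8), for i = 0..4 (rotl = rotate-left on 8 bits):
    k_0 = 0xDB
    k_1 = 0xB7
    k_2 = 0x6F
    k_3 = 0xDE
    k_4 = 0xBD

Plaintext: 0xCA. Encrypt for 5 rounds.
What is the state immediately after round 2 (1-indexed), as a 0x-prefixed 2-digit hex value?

0x44

s_0 = plaintext = 0xCA
s_1 = Round(s_0, k_0) = 0xA4
s_2 = Round(s_1, k_1) = 0x44
s_3 = Round(s_2, k_2) = 0x48
s_4 = Round(s_3, k_3) = 0x8D
s_5 = Round(s_4, k_4) = 0xD9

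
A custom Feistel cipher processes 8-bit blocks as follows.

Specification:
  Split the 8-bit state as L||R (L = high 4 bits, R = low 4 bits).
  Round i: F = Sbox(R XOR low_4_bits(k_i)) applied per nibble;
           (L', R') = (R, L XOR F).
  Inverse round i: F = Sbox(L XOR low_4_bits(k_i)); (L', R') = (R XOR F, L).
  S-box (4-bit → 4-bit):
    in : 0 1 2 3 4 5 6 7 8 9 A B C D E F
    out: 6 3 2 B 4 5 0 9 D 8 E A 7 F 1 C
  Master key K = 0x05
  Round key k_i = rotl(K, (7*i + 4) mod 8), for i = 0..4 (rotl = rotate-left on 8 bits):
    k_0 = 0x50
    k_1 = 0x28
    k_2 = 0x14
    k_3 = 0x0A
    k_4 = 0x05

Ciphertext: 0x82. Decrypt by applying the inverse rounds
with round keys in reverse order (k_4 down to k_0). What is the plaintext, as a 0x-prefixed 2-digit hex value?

0x17

s_0 = ciphertext = 0x82
s_1 = InvRound(s_0, k_4) = 0xD8
s_2 = InvRound(s_1, k_3) = 0x1D
s_3 = InvRound(s_2, k_2) = 0x81
s_4 = InvRound(s_3, k_1) = 0x78
s_5 = InvRound(s_4, k_0) = 0x17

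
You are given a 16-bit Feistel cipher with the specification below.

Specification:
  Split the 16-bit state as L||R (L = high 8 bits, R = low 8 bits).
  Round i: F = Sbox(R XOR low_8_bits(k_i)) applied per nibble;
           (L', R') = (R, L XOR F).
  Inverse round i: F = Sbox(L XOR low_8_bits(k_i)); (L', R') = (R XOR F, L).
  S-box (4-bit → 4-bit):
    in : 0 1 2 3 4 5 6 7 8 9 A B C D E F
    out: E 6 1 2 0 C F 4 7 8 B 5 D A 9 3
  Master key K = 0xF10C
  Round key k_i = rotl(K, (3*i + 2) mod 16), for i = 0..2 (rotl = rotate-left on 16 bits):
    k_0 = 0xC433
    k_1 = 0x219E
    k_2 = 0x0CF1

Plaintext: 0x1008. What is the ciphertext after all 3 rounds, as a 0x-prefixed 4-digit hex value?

0xBD38

s_0 = plaintext = 0x1008
s_1 = Round(s_0, k_0) = 0x0835
s_2 = Round(s_1, k_1) = 0x35BD
s_3 = Round(s_2, k_2) = 0xBD38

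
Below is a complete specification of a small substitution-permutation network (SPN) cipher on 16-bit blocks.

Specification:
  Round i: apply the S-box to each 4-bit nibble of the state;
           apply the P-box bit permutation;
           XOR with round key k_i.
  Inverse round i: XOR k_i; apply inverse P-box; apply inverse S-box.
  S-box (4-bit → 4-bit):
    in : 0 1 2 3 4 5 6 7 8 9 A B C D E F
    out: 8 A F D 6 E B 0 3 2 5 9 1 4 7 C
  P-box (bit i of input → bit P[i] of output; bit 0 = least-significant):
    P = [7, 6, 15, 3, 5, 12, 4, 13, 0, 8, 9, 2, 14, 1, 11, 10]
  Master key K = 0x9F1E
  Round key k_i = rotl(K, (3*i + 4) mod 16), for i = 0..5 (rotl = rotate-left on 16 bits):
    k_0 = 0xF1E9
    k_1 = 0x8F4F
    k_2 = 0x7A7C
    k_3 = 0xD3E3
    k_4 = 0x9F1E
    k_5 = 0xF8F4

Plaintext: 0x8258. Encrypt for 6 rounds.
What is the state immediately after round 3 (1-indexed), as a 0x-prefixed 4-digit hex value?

0x1E9F

s_0 = plaintext = 0x8258
s_1 = Round(s_0, k_0) = 0x823E
s_2 = Round(s_1, k_1) = 0x6CB8
s_3 = Round(s_2, k_2) = 0x1E9F
s_4 = Round(s_3, k_3) = 0x44E8
s_5 = Round(s_4, k_4) = 0x84EC
s_6 = Round(s_5, k_5) = 0xAB46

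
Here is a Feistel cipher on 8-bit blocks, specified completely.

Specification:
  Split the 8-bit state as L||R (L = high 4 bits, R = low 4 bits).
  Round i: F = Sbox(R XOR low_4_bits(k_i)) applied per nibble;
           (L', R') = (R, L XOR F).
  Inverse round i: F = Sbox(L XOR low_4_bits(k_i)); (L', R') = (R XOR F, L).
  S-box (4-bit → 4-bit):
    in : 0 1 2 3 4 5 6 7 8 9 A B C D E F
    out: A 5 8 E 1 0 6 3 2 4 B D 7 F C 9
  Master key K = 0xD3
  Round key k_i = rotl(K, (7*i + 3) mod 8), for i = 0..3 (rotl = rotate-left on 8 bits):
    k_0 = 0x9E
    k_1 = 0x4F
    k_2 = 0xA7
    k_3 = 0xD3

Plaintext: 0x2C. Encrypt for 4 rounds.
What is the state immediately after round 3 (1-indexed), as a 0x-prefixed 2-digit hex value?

s_0 = plaintext = 0x2C
s_1 = Round(s_0, k_0) = 0xCA
s_2 = Round(s_1, k_1) = 0xAC
s_3 = Round(s_2, k_2) = 0xC7
s_4 = Round(s_3, k_3) = 0x7D

0xC7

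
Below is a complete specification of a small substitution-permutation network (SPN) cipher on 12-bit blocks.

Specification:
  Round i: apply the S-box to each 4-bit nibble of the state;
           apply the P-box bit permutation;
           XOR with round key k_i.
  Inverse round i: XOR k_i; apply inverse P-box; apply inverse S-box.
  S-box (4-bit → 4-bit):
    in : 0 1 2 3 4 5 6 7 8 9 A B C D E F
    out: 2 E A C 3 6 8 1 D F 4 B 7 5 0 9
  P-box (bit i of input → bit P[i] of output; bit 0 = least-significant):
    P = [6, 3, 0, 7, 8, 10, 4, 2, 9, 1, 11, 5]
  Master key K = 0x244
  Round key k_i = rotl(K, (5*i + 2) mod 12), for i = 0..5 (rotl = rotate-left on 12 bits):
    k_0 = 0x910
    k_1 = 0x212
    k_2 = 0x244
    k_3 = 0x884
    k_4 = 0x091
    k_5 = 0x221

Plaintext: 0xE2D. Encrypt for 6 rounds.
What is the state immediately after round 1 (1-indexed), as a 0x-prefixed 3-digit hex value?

0xD55

s_0 = plaintext = 0xE2D
s_1 = Round(s_0, k_0) = 0xD55
s_2 = Round(s_1, k_1) = 0xC0B
s_3 = Round(s_2, k_2) = 0xC8E
s_4 = Round(s_3, k_3) = 0x392
s_5 = Round(s_4, k_4) = 0xD2D
s_6 = Round(s_5, k_5) = 0xC64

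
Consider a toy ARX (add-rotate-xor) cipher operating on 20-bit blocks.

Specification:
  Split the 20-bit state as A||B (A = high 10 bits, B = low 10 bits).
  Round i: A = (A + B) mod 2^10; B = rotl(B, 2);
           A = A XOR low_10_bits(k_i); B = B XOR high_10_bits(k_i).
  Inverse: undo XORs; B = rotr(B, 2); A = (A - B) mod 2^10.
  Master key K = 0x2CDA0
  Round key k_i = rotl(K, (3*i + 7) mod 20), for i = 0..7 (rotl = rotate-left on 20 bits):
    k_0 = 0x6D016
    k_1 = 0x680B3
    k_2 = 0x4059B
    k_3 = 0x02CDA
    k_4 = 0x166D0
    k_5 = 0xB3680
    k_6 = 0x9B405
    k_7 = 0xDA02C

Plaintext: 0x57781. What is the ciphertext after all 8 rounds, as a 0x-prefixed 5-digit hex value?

0x84BFC

s_0 = plaintext = 0x57781
s_1 = Round(s_0, k_0) = 0x323B3
s_2 = Round(s_1, k_1) = 0x3236F
s_3 = Round(s_2, k_2) = 0x6B0BE
s_4 = Round(s_3, k_3) = 0xAC2F3
s_5 = Round(s_4, k_4) = 0xDCF97
s_6 = Round(s_5, k_5) = 0x62892
s_7 = Round(s_6, k_6) = 0x86425
s_8 = Round(s_7, k_7) = 0x84BFC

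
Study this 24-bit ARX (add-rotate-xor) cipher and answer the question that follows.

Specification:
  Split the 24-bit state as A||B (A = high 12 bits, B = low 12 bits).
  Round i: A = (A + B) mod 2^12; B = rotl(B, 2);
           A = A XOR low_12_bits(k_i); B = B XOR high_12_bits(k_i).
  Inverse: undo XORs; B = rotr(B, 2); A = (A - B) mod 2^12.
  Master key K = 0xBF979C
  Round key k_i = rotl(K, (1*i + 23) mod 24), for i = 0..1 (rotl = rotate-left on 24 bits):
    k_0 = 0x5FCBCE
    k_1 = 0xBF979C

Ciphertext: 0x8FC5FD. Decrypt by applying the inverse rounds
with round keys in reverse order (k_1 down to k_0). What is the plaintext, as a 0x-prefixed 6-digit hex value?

0xA7259F

s_0 = ciphertext = 0x8FC5FD
s_1 = InvRound(s_0, k_1) = 0xBDF381
s_2 = InvRound(s_1, k_0) = 0xA7259F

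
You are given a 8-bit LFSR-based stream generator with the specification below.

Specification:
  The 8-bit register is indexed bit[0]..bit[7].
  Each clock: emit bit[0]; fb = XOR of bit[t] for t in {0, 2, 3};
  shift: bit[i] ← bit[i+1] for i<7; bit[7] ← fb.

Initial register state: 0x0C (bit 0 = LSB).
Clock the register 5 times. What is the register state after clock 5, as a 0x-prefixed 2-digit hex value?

0x70

reg_0 = 0x0C
clock 1: out=0, reg = 0x06
clock 2: out=0, reg = 0x83
clock 3: out=1, reg = 0xC1
clock 4: out=1, reg = 0xE0
clock 5: out=0, reg = 0x70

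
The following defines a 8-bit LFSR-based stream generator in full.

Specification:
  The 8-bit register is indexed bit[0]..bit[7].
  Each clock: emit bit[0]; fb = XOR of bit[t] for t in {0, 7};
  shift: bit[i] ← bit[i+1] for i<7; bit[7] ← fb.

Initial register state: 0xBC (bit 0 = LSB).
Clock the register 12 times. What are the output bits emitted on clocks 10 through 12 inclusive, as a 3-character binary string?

reg_0 = 0xBC
clock 1: out=0, reg = 0xDE
clock 2: out=0, reg = 0xEF
clock 3: out=1, reg = 0x77
clock 4: out=1, reg = 0xBB
clock 5: out=1, reg = 0x5D
clock 6: out=1, reg = 0xAE
clock 7: out=0, reg = 0xD7
clock 8: out=1, reg = 0x6B
clock 9: out=1, reg = 0xB5
clock 10: out=1, reg = 0x5A
clock 11: out=0, reg = 0x2D
clock 12: out=1, reg = 0x96

101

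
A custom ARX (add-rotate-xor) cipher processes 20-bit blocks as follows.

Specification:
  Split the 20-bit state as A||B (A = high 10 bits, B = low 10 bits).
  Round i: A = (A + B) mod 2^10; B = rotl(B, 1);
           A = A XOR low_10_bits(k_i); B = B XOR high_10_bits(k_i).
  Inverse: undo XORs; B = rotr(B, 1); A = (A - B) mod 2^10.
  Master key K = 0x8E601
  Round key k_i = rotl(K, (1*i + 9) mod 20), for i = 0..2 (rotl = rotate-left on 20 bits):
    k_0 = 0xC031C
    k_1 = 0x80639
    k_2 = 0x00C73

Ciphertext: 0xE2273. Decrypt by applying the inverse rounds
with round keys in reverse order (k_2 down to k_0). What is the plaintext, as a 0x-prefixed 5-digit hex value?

0x7D04E

s_0 = ciphertext = 0xE2273
s_1 = InvRound(s_0, k_2) = 0xB0D38
s_2 = InvRound(s_1, k_1) = 0x57B9C
s_3 = InvRound(s_2, k_0) = 0x7D04E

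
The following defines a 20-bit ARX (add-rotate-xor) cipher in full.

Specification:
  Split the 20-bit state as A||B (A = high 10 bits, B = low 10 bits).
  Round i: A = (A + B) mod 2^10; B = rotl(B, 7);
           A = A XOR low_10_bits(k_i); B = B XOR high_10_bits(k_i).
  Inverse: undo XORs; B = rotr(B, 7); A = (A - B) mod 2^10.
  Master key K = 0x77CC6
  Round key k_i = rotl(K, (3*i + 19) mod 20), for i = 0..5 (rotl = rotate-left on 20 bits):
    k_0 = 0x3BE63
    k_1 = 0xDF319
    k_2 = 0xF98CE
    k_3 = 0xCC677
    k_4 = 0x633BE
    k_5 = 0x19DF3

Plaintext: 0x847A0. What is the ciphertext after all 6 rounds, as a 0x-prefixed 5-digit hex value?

s_0 = plaintext = 0x847A0
s_1 = Round(s_0, k_0) = 0xF489B
s_2 = Round(s_1, k_1) = 0xDD2EF
s_3 = Round(s_2, k_2) = 0xAB43B
s_4 = Round(s_3, k_3) = 0x27EB6
s_5 = Round(s_4, k_4) = 0x3AEDA
s_6 = Round(s_5, k_5) = 0x8D93C

0x8D93C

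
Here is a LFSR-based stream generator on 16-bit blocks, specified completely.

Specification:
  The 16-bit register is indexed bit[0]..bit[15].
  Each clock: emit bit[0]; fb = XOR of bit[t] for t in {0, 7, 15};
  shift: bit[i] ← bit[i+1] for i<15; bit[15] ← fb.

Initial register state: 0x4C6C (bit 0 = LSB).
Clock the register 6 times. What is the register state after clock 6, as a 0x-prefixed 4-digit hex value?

reg_0 = 0x4C6C
clock 1: out=0, reg = 0x2636
clock 2: out=0, reg = 0x131B
clock 3: out=1, reg = 0x898D
clock 4: out=1, reg = 0xC4C6
clock 5: out=0, reg = 0x6263
clock 6: out=1, reg = 0xB131

0xB131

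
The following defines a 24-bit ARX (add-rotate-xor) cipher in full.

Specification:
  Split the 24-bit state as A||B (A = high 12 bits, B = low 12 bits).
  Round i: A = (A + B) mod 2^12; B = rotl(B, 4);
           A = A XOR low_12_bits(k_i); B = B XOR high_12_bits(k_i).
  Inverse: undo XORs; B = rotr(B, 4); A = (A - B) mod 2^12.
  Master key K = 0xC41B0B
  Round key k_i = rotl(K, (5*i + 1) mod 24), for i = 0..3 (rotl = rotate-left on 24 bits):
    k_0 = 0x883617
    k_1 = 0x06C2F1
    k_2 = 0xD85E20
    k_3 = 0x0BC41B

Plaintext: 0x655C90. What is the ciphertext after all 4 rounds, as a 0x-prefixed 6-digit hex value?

0x391568

s_0 = plaintext = 0x655C90
s_1 = Round(s_0, k_0) = 0x4F218F
s_2 = Round(s_1, k_1) = 0x47089D
s_3 = Round(s_2, k_2) = 0x32D45D
s_4 = Round(s_3, k_3) = 0x391568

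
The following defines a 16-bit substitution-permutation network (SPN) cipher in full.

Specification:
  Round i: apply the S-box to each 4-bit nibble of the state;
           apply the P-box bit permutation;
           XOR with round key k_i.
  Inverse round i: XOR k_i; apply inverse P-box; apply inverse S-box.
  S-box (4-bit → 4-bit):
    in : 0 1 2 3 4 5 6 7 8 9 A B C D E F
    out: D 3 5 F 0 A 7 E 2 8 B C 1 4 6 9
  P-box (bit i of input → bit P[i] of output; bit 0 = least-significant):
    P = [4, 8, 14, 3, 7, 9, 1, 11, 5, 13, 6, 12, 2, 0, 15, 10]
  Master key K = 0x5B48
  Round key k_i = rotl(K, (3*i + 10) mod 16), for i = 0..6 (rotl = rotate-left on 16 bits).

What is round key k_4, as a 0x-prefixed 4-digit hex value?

K = 0x5B48
k_0 = rotl(K, (3*0+10) mod 16) = rotl(K, 10) = 0x216D
k_1 = rotl(K, (3*1+10) mod 16) = rotl(K, 13) = 0x0B69
k_2 = rotl(K, (3*2+10) mod 16) = rotl(K, 0) = 0x5B48
k_3 = rotl(K, (3*3+10) mod 16) = rotl(K, 3) = 0xDA42
k_4 = rotl(K, (3*4+10) mod 16) = rotl(K, 6) = 0xD216

0xD216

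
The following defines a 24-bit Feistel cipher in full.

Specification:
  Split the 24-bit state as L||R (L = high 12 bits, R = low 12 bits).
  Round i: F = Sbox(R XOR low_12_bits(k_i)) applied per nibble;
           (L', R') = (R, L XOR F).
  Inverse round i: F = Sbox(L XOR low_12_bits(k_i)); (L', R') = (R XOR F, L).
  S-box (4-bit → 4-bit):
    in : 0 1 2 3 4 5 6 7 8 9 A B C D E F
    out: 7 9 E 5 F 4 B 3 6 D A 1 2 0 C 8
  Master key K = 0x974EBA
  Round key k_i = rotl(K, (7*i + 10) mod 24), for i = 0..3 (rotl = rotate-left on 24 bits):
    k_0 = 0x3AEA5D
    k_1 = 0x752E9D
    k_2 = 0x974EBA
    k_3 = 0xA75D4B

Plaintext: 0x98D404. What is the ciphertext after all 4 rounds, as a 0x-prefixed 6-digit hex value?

0x44C837

s_0 = plaintext = 0x98D404
s_1 = Round(s_0, k_0) = 0x4045C0
s_2 = Round(s_1, k_1) = 0x5C0544
s_3 = Round(s_2, k_2) = 0x54444C
s_4 = Round(s_3, k_3) = 0x44C837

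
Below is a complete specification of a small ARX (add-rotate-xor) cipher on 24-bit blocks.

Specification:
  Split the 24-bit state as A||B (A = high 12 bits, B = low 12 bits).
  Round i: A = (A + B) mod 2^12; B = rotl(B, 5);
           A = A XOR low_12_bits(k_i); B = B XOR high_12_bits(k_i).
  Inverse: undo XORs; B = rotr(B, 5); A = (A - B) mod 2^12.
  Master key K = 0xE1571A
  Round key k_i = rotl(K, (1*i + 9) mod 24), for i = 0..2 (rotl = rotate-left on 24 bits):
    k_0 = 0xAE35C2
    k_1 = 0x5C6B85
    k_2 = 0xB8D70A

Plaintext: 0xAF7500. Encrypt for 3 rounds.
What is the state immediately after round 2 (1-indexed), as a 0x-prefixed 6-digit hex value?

0xE9B8F3

s_0 = plaintext = 0xAF7500
s_1 = Round(s_0, k_0) = 0xA35AE9
s_2 = Round(s_1, k_1) = 0xE9B8F3
s_3 = Round(s_2, k_2) = 0x0845FC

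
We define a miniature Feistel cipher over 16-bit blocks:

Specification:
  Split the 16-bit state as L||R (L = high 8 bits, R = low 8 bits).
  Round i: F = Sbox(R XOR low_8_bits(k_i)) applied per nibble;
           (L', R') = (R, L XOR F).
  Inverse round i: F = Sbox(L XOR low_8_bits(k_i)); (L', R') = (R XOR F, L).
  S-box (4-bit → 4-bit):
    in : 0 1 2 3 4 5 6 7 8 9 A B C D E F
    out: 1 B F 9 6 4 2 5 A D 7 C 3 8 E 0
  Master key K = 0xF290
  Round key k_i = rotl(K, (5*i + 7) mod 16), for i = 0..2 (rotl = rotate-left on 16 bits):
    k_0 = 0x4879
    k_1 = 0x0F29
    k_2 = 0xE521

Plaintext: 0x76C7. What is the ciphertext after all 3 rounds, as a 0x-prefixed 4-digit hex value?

0x1C20

s_0 = plaintext = 0x76C7
s_1 = Round(s_0, k_0) = 0xC7B8
s_2 = Round(s_1, k_1) = 0xB81C
s_3 = Round(s_2, k_2) = 0x1C20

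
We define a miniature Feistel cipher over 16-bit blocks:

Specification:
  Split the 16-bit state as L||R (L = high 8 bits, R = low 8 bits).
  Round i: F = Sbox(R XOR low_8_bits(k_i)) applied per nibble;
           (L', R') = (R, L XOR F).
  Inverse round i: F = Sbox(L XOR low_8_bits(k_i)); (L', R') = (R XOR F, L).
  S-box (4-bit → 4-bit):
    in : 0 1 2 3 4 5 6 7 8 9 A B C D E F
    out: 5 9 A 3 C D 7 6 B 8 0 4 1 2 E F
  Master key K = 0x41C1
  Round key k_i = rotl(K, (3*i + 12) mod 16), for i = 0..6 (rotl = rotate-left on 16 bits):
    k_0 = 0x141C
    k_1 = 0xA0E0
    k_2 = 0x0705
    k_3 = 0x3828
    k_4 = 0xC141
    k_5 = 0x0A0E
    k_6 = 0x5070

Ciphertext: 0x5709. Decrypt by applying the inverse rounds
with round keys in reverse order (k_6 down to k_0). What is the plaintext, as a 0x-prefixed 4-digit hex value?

0x39D8

s_0 = ciphertext = 0x5709
s_1 = InvRound(s_0, k_6) = 0xAF57
s_2 = InvRound(s_1, k_5) = 0x5EAF
s_3 = InvRound(s_2, k_4) = 0x305E
s_4 = InvRound(s_3, k_3) = 0xC530
s_5 = InvRound(s_4, k_2) = 0x25C5
s_6 = InvRound(s_5, k_1) = 0xD825
s_7 = InvRound(s_6, k_0) = 0x39D8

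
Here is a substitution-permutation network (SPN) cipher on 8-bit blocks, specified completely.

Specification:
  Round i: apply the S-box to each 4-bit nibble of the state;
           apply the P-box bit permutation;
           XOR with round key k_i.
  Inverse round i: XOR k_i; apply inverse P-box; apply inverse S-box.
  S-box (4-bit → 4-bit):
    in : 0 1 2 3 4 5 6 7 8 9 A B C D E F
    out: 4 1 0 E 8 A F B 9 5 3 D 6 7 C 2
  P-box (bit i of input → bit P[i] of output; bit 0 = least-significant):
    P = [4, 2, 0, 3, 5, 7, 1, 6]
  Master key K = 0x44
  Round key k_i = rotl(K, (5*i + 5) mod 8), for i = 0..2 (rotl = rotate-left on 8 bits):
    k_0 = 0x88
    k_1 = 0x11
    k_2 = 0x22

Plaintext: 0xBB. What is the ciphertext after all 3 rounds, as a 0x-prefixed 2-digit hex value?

0x05

s_0 = plaintext = 0xBB
s_1 = Round(s_0, k_0) = 0xF3
s_2 = Round(s_1, k_1) = 0x9C
s_3 = Round(s_2, k_2) = 0x05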